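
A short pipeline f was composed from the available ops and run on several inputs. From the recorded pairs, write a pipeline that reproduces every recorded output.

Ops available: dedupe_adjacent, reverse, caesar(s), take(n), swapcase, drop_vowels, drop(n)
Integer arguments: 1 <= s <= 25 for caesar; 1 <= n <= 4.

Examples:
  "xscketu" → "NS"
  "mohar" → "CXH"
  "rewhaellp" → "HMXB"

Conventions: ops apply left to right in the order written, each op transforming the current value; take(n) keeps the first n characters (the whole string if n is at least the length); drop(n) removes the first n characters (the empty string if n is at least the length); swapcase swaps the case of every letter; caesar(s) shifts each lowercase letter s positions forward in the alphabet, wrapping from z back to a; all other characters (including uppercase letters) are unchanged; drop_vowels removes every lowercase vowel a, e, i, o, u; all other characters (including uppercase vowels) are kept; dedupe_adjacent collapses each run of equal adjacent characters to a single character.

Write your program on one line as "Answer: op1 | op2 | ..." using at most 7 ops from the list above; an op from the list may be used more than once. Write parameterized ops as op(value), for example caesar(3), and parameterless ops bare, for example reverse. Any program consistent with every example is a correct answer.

drop_vowels | dedupe_adjacent | take(4) | caesar(16) | drop_vowels | swapcase

Check, running the answer program on each example:
  "xscketu" -> "xsckt" -> "xsckt" -> "xsck" -> "nisa" -> "ns" -> "NS"
  "mohar" -> "mhr" -> "mhr" -> "mhr" -> "cxh" -> "cxh" -> "CXH"
  "rewhaellp" -> "rwhllp" -> "rwhlp" -> "rwhl" -> "hmxb" -> "hmxb" -> "HMXB"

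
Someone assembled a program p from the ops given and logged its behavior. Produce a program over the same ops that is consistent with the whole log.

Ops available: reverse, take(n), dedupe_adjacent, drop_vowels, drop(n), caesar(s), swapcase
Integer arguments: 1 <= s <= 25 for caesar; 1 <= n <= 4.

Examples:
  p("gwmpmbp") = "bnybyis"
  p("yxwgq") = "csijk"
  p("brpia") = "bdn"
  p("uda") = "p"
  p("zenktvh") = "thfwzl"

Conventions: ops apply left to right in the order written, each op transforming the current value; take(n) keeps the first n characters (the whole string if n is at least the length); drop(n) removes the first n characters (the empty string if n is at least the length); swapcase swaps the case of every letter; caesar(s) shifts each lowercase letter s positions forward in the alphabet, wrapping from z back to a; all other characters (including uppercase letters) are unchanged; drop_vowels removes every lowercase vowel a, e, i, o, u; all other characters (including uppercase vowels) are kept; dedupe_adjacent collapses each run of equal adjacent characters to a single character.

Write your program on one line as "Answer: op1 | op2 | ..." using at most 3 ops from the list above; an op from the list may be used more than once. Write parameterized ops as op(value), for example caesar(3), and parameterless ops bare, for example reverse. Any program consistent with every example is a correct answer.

drop_vowels | reverse | caesar(12)

Check, running the answer program on each example:
  "gwmpmbp" -> "gwmpmbp" -> "pbmpmwg" -> "bnybyis"
  "yxwgq" -> "yxwgq" -> "qgwxy" -> "csijk"
  "brpia" -> "brp" -> "prb" -> "bdn"
  "uda" -> "d" -> "d" -> "p"
  "zenktvh" -> "znktvh" -> "hvtknz" -> "thfwzl"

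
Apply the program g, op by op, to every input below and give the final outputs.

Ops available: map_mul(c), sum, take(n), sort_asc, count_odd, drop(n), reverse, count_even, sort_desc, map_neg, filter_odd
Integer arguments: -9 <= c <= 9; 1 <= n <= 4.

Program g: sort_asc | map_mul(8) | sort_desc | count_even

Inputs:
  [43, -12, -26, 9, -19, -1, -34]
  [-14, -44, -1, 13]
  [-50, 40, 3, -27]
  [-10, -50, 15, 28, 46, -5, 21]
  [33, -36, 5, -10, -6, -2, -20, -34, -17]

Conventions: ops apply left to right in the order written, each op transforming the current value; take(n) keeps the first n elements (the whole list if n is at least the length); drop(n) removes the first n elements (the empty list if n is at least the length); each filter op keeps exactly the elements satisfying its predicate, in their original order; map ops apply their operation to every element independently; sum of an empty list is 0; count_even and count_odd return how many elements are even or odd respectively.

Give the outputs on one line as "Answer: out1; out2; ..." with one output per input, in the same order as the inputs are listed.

7; 4; 4; 7; 9

Execution, op by op:
  [43, -12, -26, 9, -19, -1, -34] -> [-34, -26, -19, -12, -1, 9, 43] -> [-272, -208, -152, -96, -8, 72, 344] -> [344, 72, -8, -96, -152, -208, -272] -> 7
  [-14, -44, -1, 13] -> [-44, -14, -1, 13] -> [-352, -112, -8, 104] -> [104, -8, -112, -352] -> 4
  [-50, 40, 3, -27] -> [-50, -27, 3, 40] -> [-400, -216, 24, 320] -> [320, 24, -216, -400] -> 4
  [-10, -50, 15, 28, 46, -5, 21] -> [-50, -10, -5, 15, 21, 28, 46] -> [-400, -80, -40, 120, 168, 224, 368] -> [368, 224, 168, 120, -40, -80, -400] -> 7
  [33, -36, 5, -10, -6, -2, -20, -34, -17] -> [-36, -34, -20, -17, -10, -6, -2, 5, 33] -> [-288, -272, -160, -136, -80, -48, -16, 40, 264] -> [264, 40, -16, -48, -80, -136, -160, -272, -288] -> 9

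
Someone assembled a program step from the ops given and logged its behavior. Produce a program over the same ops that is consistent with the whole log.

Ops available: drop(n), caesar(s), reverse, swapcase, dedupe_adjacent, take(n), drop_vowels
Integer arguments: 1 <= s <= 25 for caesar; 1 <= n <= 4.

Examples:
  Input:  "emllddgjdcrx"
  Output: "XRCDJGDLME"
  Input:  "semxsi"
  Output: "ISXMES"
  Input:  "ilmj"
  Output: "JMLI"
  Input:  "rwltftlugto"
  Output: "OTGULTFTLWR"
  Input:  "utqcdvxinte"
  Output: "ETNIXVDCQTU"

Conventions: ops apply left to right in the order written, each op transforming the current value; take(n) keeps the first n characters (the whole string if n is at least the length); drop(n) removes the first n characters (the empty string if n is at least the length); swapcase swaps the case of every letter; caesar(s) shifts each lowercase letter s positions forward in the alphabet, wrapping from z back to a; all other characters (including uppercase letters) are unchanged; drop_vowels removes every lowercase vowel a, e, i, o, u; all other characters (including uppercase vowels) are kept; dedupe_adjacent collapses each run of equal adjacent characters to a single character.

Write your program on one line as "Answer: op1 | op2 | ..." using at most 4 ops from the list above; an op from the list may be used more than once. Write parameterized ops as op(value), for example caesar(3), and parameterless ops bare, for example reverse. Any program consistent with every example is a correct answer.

swapcase | reverse | dedupe_adjacent

Check, running the answer program on each example:
  "emllddgjdcrx" -> "EMLLDDGJDCRX" -> "XRCDJGDDLLME" -> "XRCDJGDLME"
  "semxsi" -> "SEMXSI" -> "ISXMES" -> "ISXMES"
  "ilmj" -> "ILMJ" -> "JMLI" -> "JMLI"
  "rwltftlugto" -> "RWLTFTLUGTO" -> "OTGULTFTLWR" -> "OTGULTFTLWR"
  "utqcdvxinte" -> "UTQCDVXINTE" -> "ETNIXVDCQTU" -> "ETNIXVDCQTU"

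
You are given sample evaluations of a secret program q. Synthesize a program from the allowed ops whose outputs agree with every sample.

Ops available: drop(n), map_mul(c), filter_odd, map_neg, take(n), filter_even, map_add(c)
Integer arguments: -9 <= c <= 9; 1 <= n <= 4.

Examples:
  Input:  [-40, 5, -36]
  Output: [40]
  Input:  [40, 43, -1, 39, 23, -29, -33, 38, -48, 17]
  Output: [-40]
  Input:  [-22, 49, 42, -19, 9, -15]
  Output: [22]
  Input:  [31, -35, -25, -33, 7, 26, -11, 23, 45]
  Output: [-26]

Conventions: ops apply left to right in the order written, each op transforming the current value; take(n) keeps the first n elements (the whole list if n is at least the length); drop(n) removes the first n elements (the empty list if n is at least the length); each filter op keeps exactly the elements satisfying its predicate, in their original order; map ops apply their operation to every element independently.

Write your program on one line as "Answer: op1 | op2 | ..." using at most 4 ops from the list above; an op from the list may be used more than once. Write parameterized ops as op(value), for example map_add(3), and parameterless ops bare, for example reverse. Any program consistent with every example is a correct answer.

filter_even | map_neg | take(1)

Check, running the answer program on each example:
  [-40, 5, -36] -> [-40, -36] -> [40, 36] -> [40]
  [40, 43, -1, 39, 23, -29, -33, 38, -48, 17] -> [40, 38, -48] -> [-40, -38, 48] -> [-40]
  [-22, 49, 42, -19, 9, -15] -> [-22, 42] -> [22, -42] -> [22]
  [31, -35, -25, -33, 7, 26, -11, 23, 45] -> [26] -> [-26] -> [-26]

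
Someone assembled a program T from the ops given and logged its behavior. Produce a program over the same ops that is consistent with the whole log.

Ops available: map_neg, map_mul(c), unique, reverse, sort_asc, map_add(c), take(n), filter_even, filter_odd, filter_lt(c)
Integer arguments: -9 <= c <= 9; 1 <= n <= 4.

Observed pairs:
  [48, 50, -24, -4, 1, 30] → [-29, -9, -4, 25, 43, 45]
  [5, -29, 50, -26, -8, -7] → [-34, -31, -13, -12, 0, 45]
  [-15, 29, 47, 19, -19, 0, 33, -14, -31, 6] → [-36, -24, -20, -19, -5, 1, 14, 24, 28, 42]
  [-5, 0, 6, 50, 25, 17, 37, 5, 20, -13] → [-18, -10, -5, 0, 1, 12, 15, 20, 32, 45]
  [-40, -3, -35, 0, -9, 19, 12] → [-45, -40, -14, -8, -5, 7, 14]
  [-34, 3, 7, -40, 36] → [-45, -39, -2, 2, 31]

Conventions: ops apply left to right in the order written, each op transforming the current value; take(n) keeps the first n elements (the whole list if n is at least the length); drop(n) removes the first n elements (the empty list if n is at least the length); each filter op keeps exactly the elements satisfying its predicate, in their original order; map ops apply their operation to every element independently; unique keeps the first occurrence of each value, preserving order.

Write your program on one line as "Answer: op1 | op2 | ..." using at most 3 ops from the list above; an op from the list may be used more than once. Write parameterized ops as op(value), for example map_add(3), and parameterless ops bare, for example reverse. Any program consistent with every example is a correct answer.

sort_asc | map_add(-5)

Check, running the answer program on each example:
  [48, 50, -24, -4, 1, 30] -> [-24, -4, 1, 30, 48, 50] -> [-29, -9, -4, 25, 43, 45]
  [5, -29, 50, -26, -8, -7] -> [-29, -26, -8, -7, 5, 50] -> [-34, -31, -13, -12, 0, 45]
  [-15, 29, 47, 19, -19, 0, 33, -14, -31, 6] -> [-31, -19, -15, -14, 0, 6, 19, 29, 33, 47] -> [-36, -24, -20, -19, -5, 1, 14, 24, 28, 42]
  [-5, 0, 6, 50, 25, 17, 37, 5, 20, -13] -> [-13, -5, 0, 5, 6, 17, 20, 25, 37, 50] -> [-18, -10, -5, 0, 1, 12, 15, 20, 32, 45]
  [-40, -3, -35, 0, -9, 19, 12] -> [-40, -35, -9, -3, 0, 12, 19] -> [-45, -40, -14, -8, -5, 7, 14]
  [-34, 3, 7, -40, 36] -> [-40, -34, 3, 7, 36] -> [-45, -39, -2, 2, 31]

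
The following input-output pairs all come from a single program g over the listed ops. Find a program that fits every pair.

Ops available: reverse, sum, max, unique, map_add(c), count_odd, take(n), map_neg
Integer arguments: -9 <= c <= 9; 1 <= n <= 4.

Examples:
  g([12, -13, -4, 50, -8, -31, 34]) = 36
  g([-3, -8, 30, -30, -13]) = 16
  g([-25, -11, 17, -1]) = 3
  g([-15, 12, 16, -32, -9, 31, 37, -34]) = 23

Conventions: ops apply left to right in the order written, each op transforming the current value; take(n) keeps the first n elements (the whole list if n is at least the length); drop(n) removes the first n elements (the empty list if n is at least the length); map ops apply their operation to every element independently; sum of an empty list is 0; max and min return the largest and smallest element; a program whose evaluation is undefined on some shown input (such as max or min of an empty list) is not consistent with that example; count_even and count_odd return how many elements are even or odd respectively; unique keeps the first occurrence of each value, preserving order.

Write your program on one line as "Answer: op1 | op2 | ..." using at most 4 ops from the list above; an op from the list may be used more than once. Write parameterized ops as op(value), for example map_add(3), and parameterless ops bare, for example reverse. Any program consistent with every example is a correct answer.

map_add(-7) | map_add(-7) | reverse | max

Check, running the answer program on each example:
  [12, -13, -4, 50, -8, -31, 34] -> [5, -20, -11, 43, -15, -38, 27] -> [-2, -27, -18, 36, -22, -45, 20] -> [20, -45, -22, 36, -18, -27, -2] -> 36
  [-3, -8, 30, -30, -13] -> [-10, -15, 23, -37, -20] -> [-17, -22, 16, -44, -27] -> [-27, -44, 16, -22, -17] -> 16
  [-25, -11, 17, -1] -> [-32, -18, 10, -8] -> [-39, -25, 3, -15] -> [-15, 3, -25, -39] -> 3
  [-15, 12, 16, -32, -9, 31, 37, -34] -> [-22, 5, 9, -39, -16, 24, 30, -41] -> [-29, -2, 2, -46, -23, 17, 23, -48] -> [-48, 23, 17, -23, -46, 2, -2, -29] -> 23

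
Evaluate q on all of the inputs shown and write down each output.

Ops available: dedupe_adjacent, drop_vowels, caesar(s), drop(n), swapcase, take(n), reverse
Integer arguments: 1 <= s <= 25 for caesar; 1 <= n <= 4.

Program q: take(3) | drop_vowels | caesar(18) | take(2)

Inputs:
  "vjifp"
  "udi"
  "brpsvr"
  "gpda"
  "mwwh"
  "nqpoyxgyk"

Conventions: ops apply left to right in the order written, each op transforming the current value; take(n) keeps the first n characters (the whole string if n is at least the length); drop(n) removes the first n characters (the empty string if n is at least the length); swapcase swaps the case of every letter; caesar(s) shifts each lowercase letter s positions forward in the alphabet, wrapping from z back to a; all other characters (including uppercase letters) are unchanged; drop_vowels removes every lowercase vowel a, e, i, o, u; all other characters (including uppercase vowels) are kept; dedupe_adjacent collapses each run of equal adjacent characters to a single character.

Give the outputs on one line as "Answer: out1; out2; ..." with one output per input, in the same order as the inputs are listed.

Execution, op by op:
  "vjifp" -> "vji" -> "vj" -> "nb" -> "nb"
  "udi" -> "udi" -> "d" -> "v" -> "v"
  "brpsvr" -> "brp" -> "brp" -> "tjh" -> "tj"
  "gpda" -> "gpd" -> "gpd" -> "yhv" -> "yh"
  "mwwh" -> "mww" -> "mww" -> "eoo" -> "eo"
  "nqpoyxgyk" -> "nqp" -> "nqp" -> "fih" -> "fi"

"nb"; "v"; "tj"; "yh"; "eo"; "fi"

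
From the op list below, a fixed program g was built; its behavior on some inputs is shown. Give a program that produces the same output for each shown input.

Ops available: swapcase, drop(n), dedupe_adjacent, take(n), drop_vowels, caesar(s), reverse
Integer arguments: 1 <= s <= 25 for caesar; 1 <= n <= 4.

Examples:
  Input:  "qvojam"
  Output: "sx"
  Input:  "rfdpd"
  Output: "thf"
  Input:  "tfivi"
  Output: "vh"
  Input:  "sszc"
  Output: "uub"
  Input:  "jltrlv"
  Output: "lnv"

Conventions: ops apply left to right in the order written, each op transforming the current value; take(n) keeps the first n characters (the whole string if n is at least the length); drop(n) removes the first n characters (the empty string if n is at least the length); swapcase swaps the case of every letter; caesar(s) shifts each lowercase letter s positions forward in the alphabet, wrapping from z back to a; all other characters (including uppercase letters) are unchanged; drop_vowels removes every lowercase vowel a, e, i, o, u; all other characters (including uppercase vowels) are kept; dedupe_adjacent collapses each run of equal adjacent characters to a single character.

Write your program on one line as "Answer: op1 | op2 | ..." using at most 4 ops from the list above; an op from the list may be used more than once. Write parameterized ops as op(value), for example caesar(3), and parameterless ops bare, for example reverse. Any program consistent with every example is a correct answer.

take(3) | drop_vowels | caesar(2)

Check, running the answer program on each example:
  "qvojam" -> "qvo" -> "qv" -> "sx"
  "rfdpd" -> "rfd" -> "rfd" -> "thf"
  "tfivi" -> "tfi" -> "tf" -> "vh"
  "sszc" -> "ssz" -> "ssz" -> "uub"
  "jltrlv" -> "jlt" -> "jlt" -> "lnv"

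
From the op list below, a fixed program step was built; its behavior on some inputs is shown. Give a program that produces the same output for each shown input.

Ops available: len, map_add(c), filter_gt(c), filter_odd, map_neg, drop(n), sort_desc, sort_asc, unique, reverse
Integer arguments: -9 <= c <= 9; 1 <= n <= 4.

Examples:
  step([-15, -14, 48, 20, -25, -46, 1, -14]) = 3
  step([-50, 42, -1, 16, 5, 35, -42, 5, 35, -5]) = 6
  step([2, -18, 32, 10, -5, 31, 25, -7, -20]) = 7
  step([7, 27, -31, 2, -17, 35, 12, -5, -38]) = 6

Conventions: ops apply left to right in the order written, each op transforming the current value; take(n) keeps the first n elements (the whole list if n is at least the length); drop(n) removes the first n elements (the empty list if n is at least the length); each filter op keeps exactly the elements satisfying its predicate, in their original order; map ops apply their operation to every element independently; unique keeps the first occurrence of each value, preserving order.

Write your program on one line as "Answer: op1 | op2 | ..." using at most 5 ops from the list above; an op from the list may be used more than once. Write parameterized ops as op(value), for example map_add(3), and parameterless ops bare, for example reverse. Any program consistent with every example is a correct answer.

unique | filter_gt(-8) | reverse | len

Check, running the answer program on each example:
  [-15, -14, 48, 20, -25, -46, 1, -14] -> [-15, -14, 48, 20, -25, -46, 1] -> [48, 20, 1] -> [1, 20, 48] -> 3
  [-50, 42, -1, 16, 5, 35, -42, 5, 35, -5] -> [-50, 42, -1, 16, 5, 35, -42, -5] -> [42, -1, 16, 5, 35, -5] -> [-5, 35, 5, 16, -1, 42] -> 6
  [2, -18, 32, 10, -5, 31, 25, -7, -20] -> [2, -18, 32, 10, -5, 31, 25, -7, -20] -> [2, 32, 10, -5, 31, 25, -7] -> [-7, 25, 31, -5, 10, 32, 2] -> 7
  [7, 27, -31, 2, -17, 35, 12, -5, -38] -> [7, 27, -31, 2, -17, 35, 12, -5, -38] -> [7, 27, 2, 35, 12, -5] -> [-5, 12, 35, 2, 27, 7] -> 6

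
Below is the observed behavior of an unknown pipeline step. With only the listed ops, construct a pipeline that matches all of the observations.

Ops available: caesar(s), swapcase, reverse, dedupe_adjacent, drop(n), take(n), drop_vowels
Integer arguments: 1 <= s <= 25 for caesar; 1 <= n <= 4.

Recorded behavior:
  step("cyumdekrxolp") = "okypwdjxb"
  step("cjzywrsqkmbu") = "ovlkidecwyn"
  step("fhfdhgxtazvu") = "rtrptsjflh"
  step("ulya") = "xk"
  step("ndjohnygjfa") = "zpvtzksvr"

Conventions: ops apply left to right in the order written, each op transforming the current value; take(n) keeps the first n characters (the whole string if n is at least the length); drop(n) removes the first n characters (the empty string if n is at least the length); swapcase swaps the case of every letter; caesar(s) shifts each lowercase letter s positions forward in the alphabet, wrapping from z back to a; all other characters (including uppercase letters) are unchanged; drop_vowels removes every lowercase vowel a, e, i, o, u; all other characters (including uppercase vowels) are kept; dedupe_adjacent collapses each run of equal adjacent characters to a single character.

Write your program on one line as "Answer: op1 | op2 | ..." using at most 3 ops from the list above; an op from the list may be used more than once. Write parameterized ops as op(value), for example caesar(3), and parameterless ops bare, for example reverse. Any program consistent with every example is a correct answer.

drop_vowels | caesar(12)

Check, running the answer program on each example:
  "cyumdekrxolp" -> "cymdkrxlp" -> "okypwdjxb"
  "cjzywrsqkmbu" -> "cjzywrsqkmb" -> "ovlkidecwyn"
  "fhfdhgxtazvu" -> "fhfdhgxtzv" -> "rtrptsjflh"
  "ulya" -> "ly" -> "xk"
  "ndjohnygjfa" -> "ndjhnygjf" -> "zpvtzksvr"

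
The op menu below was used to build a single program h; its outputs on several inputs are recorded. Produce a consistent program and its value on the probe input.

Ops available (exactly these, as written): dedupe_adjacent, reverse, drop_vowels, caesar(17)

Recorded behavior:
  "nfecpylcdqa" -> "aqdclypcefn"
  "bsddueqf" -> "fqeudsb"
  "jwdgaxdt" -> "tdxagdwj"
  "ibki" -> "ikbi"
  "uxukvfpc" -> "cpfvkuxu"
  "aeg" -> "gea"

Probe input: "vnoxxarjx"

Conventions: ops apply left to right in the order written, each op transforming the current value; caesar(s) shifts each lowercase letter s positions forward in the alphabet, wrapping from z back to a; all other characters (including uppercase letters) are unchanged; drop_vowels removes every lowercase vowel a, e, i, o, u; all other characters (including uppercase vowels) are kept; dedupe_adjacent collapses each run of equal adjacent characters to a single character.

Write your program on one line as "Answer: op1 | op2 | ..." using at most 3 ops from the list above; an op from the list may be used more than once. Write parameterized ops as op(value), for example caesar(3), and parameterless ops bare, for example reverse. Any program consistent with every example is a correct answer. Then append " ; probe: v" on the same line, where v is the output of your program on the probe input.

reverse | dedupe_adjacent ; probe: "xjraxonv"

Check, running the answer program on each example:
  "nfecpylcdqa" -> "aqdclypcefn" -> "aqdclypcefn"
  "bsddueqf" -> "fqeuddsb" -> "fqeudsb"
  "jwdgaxdt" -> "tdxagdwj" -> "tdxagdwj"
  "ibki" -> "ikbi" -> "ikbi"
  "uxukvfpc" -> "cpfvkuxu" -> "cpfvkuxu"
  "aeg" -> "gea" -> "gea"
  probe: "vnoxxarjx" -> "xjraxxonv" -> "xjraxonv"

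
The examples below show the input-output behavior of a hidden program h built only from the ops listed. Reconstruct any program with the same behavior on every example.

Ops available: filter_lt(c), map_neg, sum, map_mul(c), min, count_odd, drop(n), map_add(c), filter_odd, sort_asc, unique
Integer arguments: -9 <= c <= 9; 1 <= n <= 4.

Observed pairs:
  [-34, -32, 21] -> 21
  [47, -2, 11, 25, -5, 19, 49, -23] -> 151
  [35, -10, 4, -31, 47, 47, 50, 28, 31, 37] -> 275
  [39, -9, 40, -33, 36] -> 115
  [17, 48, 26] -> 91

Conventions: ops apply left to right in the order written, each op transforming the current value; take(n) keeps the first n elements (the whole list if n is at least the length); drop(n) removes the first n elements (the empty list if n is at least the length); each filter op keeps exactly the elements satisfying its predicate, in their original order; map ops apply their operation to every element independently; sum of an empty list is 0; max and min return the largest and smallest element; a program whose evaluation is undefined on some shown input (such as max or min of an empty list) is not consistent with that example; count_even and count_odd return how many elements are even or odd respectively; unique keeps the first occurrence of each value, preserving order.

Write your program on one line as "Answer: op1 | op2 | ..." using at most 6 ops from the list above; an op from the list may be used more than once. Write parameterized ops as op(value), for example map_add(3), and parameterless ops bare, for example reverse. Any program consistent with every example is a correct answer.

map_neg | filter_lt(2) | filter_lt(-8) | map_neg | sum

Check, running the answer program on each example:
  [-34, -32, 21] -> [34, 32, -21] -> [-21] -> [-21] -> [21] -> 21
  [47, -2, 11, 25, -5, 19, 49, -23] -> [-47, 2, -11, -25, 5, -19, -49, 23] -> [-47, -11, -25, -19, -49] -> [-47, -11, -25, -19, -49] -> [47, 11, 25, 19, 49] -> 151
  [35, -10, 4, -31, 47, 47, 50, 28, 31, 37] -> [-35, 10, -4, 31, -47, -47, -50, -28, -31, -37] -> [-35, -4, -47, -47, -50, -28, -31, -37] -> [-35, -47, -47, -50, -28, -31, -37] -> [35, 47, 47, 50, 28, 31, 37] -> 275
  [39, -9, 40, -33, 36] -> [-39, 9, -40, 33, -36] -> [-39, -40, -36] -> [-39, -40, -36] -> [39, 40, 36] -> 115
  [17, 48, 26] -> [-17, -48, -26] -> [-17, -48, -26] -> [-17, -48, -26] -> [17, 48, 26] -> 91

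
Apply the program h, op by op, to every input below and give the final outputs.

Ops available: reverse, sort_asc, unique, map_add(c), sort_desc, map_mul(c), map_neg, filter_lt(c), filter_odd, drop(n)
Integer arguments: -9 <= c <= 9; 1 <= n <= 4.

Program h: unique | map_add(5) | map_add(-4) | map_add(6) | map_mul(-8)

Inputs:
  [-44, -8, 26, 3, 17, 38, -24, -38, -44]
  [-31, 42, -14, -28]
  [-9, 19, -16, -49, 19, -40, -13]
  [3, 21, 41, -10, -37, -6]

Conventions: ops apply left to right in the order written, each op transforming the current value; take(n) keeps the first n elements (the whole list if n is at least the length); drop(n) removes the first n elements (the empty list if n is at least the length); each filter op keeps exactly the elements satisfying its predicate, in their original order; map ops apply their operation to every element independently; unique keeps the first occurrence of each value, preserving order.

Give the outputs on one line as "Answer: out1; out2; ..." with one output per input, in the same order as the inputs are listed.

[296, 8, -264, -80, -192, -360, 136, 248]; [192, -392, 56, 168]; [16, -208, 72, 336, 264, 48]; [-80, -224, -384, 24, 240, -8]

Execution, op by op:
  [-44, -8, 26, 3, 17, 38, -24, -38, -44] -> [-44, -8, 26, 3, 17, 38, -24, -38] -> [-39, -3, 31, 8, 22, 43, -19, -33] -> [-43, -7, 27, 4, 18, 39, -23, -37] -> [-37, -1, 33, 10, 24, 45, -17, -31] -> [296, 8, -264, -80, -192, -360, 136, 248]
  [-31, 42, -14, -28] -> [-31, 42, -14, -28] -> [-26, 47, -9, -23] -> [-30, 43, -13, -27] -> [-24, 49, -7, -21] -> [192, -392, 56, 168]
  [-9, 19, -16, -49, 19, -40, -13] -> [-9, 19, -16, -49, -40, -13] -> [-4, 24, -11, -44, -35, -8] -> [-8, 20, -15, -48, -39, -12] -> [-2, 26, -9, -42, -33, -6] -> [16, -208, 72, 336, 264, 48]
  [3, 21, 41, -10, -37, -6] -> [3, 21, 41, -10, -37, -6] -> [8, 26, 46, -5, -32, -1] -> [4, 22, 42, -9, -36, -5] -> [10, 28, 48, -3, -30, 1] -> [-80, -224, -384, 24, 240, -8]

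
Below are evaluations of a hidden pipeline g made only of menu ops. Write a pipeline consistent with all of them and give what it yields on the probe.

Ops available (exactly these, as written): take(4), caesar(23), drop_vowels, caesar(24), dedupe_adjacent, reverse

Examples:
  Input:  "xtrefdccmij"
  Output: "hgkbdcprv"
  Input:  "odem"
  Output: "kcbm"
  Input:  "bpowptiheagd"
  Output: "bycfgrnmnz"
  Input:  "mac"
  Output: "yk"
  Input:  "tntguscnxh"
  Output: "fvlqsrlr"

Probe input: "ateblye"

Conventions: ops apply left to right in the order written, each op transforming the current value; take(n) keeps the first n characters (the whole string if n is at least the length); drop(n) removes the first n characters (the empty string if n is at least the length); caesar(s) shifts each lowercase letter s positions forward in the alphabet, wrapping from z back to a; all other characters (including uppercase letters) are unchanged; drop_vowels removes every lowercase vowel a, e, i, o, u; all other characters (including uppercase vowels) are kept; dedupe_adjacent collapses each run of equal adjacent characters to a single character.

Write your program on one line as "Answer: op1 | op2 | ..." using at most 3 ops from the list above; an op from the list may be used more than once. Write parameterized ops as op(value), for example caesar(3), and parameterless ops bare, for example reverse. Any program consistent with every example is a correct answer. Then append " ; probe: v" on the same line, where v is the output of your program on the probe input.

caesar(24) | drop_vowels | reverse ; probe: "cwjzcry"

Check, running the answer program on each example:
  "xtrefdccmij" -> "vrpcdbaakgh" -> "vrpcdbkgh" -> "hgkbdcprv"
  "odem" -> "mbck" -> "mbck" -> "kcbm"
  "bpowptiheagd" -> "znmunrgfcyeb" -> "znmnrgfcyb" -> "bycfgrnmnz"
  "mac" -> "kya" -> "ky" -> "yk"
  "tntguscnxh" -> "rlresqalvf" -> "rlrsqlvf" -> "fvlqsrlr"
  probe: "ateblye" -> "yrczjwc" -> "yrczjwc" -> "cwjzcry"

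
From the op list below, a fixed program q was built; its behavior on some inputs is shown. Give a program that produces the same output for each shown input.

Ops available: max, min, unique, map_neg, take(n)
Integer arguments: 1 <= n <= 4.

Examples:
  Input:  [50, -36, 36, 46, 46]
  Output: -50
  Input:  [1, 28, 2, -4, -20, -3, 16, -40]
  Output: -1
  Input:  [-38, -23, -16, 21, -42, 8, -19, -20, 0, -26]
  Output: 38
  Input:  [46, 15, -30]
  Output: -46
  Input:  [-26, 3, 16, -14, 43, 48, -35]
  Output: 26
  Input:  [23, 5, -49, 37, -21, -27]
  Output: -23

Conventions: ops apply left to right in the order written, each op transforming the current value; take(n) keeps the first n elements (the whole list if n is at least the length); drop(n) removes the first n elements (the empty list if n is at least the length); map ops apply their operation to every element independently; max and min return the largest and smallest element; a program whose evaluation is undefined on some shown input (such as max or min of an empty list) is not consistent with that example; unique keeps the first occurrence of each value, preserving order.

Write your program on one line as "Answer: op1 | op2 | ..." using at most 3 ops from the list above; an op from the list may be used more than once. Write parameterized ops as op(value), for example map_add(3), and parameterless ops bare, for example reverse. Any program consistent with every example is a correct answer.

take(1) | map_neg | max

Check, running the answer program on each example:
  [50, -36, 36, 46, 46] -> [50] -> [-50] -> -50
  [1, 28, 2, -4, -20, -3, 16, -40] -> [1] -> [-1] -> -1
  [-38, -23, -16, 21, -42, 8, -19, -20, 0, -26] -> [-38] -> [38] -> 38
  [46, 15, -30] -> [46] -> [-46] -> -46
  [-26, 3, 16, -14, 43, 48, -35] -> [-26] -> [26] -> 26
  [23, 5, -49, 37, -21, -27] -> [23] -> [-23] -> -23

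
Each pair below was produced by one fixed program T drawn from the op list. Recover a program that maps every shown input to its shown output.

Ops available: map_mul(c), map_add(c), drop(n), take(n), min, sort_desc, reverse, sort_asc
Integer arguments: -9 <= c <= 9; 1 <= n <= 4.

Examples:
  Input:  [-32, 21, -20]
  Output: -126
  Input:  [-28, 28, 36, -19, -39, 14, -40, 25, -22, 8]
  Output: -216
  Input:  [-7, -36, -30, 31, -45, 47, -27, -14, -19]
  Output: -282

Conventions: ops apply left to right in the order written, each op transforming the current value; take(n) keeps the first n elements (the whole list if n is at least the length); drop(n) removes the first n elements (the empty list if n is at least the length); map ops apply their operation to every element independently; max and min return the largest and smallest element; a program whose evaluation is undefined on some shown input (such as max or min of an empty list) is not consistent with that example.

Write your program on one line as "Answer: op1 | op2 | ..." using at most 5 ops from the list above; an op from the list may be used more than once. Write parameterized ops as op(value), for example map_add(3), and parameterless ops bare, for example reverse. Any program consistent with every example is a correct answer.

reverse | sort_desc | map_mul(6) | map_mul(-1) | min

Check, running the answer program on each example:
  [-32, 21, -20] -> [-20, 21, -32] -> [21, -20, -32] -> [126, -120, -192] -> [-126, 120, 192] -> -126
  [-28, 28, 36, -19, -39, 14, -40, 25, -22, 8] -> [8, -22, 25, -40, 14, -39, -19, 36, 28, -28] -> [36, 28, 25, 14, 8, -19, -22, -28, -39, -40] -> [216, 168, 150, 84, 48, -114, -132, -168, -234, -240] -> [-216, -168, -150, -84, -48, 114, 132, 168, 234, 240] -> -216
  [-7, -36, -30, 31, -45, 47, -27, -14, -19] -> [-19, -14, -27, 47, -45, 31, -30, -36, -7] -> [47, 31, -7, -14, -19, -27, -30, -36, -45] -> [282, 186, -42, -84, -114, -162, -180, -216, -270] -> [-282, -186, 42, 84, 114, 162, 180, 216, 270] -> -282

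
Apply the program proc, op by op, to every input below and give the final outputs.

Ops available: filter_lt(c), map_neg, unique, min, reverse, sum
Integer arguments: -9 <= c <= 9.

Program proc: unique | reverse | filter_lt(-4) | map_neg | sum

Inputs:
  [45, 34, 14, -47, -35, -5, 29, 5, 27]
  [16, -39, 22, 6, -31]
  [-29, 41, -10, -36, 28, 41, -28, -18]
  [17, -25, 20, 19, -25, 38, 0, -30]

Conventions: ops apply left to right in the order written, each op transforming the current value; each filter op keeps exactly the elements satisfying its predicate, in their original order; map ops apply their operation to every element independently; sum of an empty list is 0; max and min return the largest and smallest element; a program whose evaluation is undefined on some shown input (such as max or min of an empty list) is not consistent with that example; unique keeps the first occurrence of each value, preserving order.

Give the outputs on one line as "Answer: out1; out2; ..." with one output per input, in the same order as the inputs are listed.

Execution, op by op:
  [45, 34, 14, -47, -35, -5, 29, 5, 27] -> [45, 34, 14, -47, -35, -5, 29, 5, 27] -> [27, 5, 29, -5, -35, -47, 14, 34, 45] -> [-5, -35, -47] -> [5, 35, 47] -> 87
  [16, -39, 22, 6, -31] -> [16, -39, 22, 6, -31] -> [-31, 6, 22, -39, 16] -> [-31, -39] -> [31, 39] -> 70
  [-29, 41, -10, -36, 28, 41, -28, -18] -> [-29, 41, -10, -36, 28, -28, -18] -> [-18, -28, 28, -36, -10, 41, -29] -> [-18, -28, -36, -10, -29] -> [18, 28, 36, 10, 29] -> 121
  [17, -25, 20, 19, -25, 38, 0, -30] -> [17, -25, 20, 19, 38, 0, -30] -> [-30, 0, 38, 19, 20, -25, 17] -> [-30, -25] -> [30, 25] -> 55

87; 70; 121; 55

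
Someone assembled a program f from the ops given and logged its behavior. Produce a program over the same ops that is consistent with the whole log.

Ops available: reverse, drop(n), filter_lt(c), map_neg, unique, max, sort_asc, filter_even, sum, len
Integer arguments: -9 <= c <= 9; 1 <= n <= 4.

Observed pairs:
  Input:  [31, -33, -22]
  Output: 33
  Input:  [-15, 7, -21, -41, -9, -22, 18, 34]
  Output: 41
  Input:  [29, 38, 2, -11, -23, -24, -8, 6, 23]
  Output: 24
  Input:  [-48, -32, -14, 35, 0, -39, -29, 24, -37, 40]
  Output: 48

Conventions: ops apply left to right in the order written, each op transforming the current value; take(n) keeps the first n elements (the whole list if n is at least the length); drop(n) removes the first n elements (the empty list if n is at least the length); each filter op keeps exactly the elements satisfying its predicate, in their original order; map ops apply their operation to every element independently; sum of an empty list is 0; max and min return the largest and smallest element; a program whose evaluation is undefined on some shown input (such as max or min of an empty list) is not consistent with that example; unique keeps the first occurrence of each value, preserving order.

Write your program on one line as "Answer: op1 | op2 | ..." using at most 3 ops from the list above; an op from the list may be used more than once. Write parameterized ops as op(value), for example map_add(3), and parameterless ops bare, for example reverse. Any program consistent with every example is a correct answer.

map_neg | reverse | max

Check, running the answer program on each example:
  [31, -33, -22] -> [-31, 33, 22] -> [22, 33, -31] -> 33
  [-15, 7, -21, -41, -9, -22, 18, 34] -> [15, -7, 21, 41, 9, 22, -18, -34] -> [-34, -18, 22, 9, 41, 21, -7, 15] -> 41
  [29, 38, 2, -11, -23, -24, -8, 6, 23] -> [-29, -38, -2, 11, 23, 24, 8, -6, -23] -> [-23, -6, 8, 24, 23, 11, -2, -38, -29] -> 24
  [-48, -32, -14, 35, 0, -39, -29, 24, -37, 40] -> [48, 32, 14, -35, 0, 39, 29, -24, 37, -40] -> [-40, 37, -24, 29, 39, 0, -35, 14, 32, 48] -> 48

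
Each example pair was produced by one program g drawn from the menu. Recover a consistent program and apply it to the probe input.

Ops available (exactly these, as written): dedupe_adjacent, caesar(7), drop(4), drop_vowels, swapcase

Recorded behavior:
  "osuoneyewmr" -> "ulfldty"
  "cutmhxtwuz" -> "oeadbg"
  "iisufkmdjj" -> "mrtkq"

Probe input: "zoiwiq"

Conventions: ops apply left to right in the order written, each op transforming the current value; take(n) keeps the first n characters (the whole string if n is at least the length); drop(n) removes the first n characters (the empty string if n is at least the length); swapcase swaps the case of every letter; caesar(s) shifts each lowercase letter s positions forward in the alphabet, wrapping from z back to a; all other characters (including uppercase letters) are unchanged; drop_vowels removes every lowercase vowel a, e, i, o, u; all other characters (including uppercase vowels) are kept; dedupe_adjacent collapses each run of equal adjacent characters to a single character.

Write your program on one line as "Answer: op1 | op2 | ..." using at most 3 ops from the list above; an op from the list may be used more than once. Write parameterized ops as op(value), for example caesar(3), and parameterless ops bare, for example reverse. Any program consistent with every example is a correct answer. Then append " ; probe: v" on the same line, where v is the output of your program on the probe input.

caesar(7) | drop(4) | dedupe_adjacent ; probe: "px"

Check, running the answer program on each example:
  "osuoneyewmr" -> "vzbvulfldty" -> "ulfldty" -> "ulfldty"
  "cutmhxtwuz" -> "jbatoeadbg" -> "oeadbg" -> "oeadbg"
  "iisufkmdjj" -> "ppzbmrtkqq" -> "mrtkqq" -> "mrtkq"
  probe: "zoiwiq" -> "gvpdpx" -> "px" -> "px"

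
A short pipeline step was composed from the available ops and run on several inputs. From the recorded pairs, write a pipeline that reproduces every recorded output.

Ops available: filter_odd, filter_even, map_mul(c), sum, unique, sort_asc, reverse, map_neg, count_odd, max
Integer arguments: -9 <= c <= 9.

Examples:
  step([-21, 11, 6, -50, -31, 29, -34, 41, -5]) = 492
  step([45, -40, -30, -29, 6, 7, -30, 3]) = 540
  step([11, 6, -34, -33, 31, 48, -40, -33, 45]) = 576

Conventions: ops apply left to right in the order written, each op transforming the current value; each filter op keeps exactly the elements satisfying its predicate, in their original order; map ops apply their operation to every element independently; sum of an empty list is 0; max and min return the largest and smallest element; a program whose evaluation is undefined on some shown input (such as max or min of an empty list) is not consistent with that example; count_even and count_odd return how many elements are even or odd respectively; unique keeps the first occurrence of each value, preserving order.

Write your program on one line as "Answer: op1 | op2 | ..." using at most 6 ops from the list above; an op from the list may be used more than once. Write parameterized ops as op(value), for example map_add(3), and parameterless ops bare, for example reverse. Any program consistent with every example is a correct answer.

map_mul(6) | map_mul(2) | sort_asc | unique | max

Check, running the answer program on each example:
  [-21, 11, 6, -50, -31, 29, -34, 41, -5] -> [-126, 66, 36, -300, -186, 174, -204, 246, -30] -> [-252, 132, 72, -600, -372, 348, -408, 492, -60] -> [-600, -408, -372, -252, -60, 72, 132, 348, 492] -> [-600, -408, -372, -252, -60, 72, 132, 348, 492] -> 492
  [45, -40, -30, -29, 6, 7, -30, 3] -> [270, -240, -180, -174, 36, 42, -180, 18] -> [540, -480, -360, -348, 72, 84, -360, 36] -> [-480, -360, -360, -348, 36, 72, 84, 540] -> [-480, -360, -348, 36, 72, 84, 540] -> 540
  [11, 6, -34, -33, 31, 48, -40, -33, 45] -> [66, 36, -204, -198, 186, 288, -240, -198, 270] -> [132, 72, -408, -396, 372, 576, -480, -396, 540] -> [-480, -408, -396, -396, 72, 132, 372, 540, 576] -> [-480, -408, -396, 72, 132, 372, 540, 576] -> 576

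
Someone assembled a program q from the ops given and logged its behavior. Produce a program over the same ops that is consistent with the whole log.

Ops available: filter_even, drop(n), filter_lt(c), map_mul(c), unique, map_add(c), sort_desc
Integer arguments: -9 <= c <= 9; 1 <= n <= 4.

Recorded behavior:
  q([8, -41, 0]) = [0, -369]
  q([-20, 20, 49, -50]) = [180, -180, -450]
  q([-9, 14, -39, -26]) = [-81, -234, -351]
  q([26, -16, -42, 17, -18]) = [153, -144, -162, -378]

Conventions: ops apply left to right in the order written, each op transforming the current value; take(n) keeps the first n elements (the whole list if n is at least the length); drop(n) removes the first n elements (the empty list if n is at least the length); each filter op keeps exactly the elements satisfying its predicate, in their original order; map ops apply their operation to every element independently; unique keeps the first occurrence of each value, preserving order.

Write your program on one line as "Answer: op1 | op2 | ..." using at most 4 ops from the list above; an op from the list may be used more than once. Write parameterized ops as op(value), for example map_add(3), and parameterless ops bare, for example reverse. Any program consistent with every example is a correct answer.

map_mul(9) | sort_desc | drop(1)

Check, running the answer program on each example:
  [8, -41, 0] -> [72, -369, 0] -> [72, 0, -369] -> [0, -369]
  [-20, 20, 49, -50] -> [-180, 180, 441, -450] -> [441, 180, -180, -450] -> [180, -180, -450]
  [-9, 14, -39, -26] -> [-81, 126, -351, -234] -> [126, -81, -234, -351] -> [-81, -234, -351]
  [26, -16, -42, 17, -18] -> [234, -144, -378, 153, -162] -> [234, 153, -144, -162, -378] -> [153, -144, -162, -378]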